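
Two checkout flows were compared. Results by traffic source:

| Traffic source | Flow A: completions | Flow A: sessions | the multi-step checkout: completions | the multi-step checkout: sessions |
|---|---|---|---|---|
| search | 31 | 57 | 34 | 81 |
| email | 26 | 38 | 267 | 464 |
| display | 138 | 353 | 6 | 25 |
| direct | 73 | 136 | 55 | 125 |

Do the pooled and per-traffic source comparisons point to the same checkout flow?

Search: Flow A 31/57 = 54.4%, the multi-step checkout 34/81 = 42.0% → Flow A
Email: Flow A 26/38 = 68.4%, the multi-step checkout 267/464 = 57.5% → Flow A
Display: Flow A 138/353 = 39.1%, the multi-step checkout 6/25 = 24.0% → Flow A
Direct: Flow A 73/136 = 53.7%, the multi-step checkout 55/125 = 44.0% → Flow A
Overall: Flow A 268/584 = 45.9%, the multi-step checkout 362/695 = 52.1% → the multi-step checkout
Flow A wins each traffic group but the multi-step checkout wins overall — the comparison reverses. Flow A's sessions skew toward display, which has a lower base rate.

No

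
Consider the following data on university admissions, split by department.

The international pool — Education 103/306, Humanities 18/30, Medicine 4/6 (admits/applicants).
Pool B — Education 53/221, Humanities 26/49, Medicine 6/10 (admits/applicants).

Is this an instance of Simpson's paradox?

Education: the international pool 103/306 = 33.7%, Pool B 53/221 = 24.0% → the international pool
Humanities: the international pool 18/30 = 60.0%, Pool B 26/49 = 53.1% → the international pool
Medicine: the international pool 4/6 = 66.7%, Pool B 6/10 = 60.0% → the international pool
Overall: the international pool 125/342 = 36.5%, Pool B 85/280 = 30.4% → the international pool
The international pool wins overall and in every department group — no reversal.

No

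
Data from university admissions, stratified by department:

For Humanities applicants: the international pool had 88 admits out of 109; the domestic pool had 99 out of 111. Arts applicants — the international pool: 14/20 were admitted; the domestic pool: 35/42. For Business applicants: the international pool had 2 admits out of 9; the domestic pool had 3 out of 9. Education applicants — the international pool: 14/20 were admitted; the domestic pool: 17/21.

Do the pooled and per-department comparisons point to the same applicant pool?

Humanities: the international pool 88/109 = 80.7%, the domestic pool 99/111 = 89.2% → the domestic pool
Arts: the international pool 14/20 = 70.0%, the domestic pool 35/42 = 83.3% → the domestic pool
Business: the international pool 2/9 = 22.2%, the domestic pool 3/9 = 33.3% → the domestic pool
Education: the international pool 14/20 = 70.0%, the domestic pool 17/21 = 81.0% → the domestic pool
Overall: the international pool 118/158 = 74.7%, the domestic pool 154/183 = 84.2% → the domestic pool
The domestic pool wins overall and in every department group — no reversal.

Yes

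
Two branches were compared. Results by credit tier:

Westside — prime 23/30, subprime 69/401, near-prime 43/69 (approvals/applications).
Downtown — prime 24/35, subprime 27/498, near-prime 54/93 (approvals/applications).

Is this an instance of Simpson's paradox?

No

Prime: Westside 23/30 = 76.7%, Downtown 24/35 = 68.6% → Westside
Subprime: Westside 69/401 = 17.2%, Downtown 27/498 = 5.4% → Westside
Near-prime: Westside 43/69 = 62.3%, Downtown 54/93 = 58.1% → Westside
Overall: Westside 135/500 = 27.0%, Downtown 105/626 = 16.8% → Westside
Westside wins overall and in every credit group — no reversal.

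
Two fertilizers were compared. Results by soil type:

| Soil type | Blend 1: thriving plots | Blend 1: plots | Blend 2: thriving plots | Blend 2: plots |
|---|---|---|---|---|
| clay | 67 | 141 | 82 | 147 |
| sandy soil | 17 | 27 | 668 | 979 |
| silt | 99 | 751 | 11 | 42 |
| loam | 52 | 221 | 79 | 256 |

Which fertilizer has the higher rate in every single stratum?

Blend 2

Clay: Blend 1 67/141 = 47.5%, Blend 2 82/147 = 55.8% → Blend 2
Sandy soil: Blend 1 17/27 = 63.0%, Blend 2 668/979 = 68.2% → Blend 2
Silt: Blend 1 99/751 = 13.2%, Blend 2 11/42 = 26.2% → Blend 2
Loam: Blend 1 52/221 = 23.5%, Blend 2 79/256 = 30.9% → Blend 2
Blend 2 has the higher rate in all 4 groups.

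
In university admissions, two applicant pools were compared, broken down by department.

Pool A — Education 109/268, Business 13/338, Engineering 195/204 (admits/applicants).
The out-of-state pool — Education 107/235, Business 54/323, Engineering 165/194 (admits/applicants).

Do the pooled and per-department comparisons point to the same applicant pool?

No

Education: Pool A 109/268 = 40.7%, the out-of-state pool 107/235 = 45.5% → the out-of-state pool
Business: Pool A 13/338 = 3.8%, the out-of-state pool 54/323 = 16.7% → the out-of-state pool
Engineering: Pool A 195/204 = 95.6%, the out-of-state pool 165/194 = 85.1% → Pool A
Overall: Pool A 317/810 = 39.1%, the out-of-state pool 326/752 = 43.4% → the out-of-state pool
Neither sweeps: Pool A wins 1 of 3 groups, the out-of-state pool wins 2. The out-of-state pool wins overall but not every group — no Simpson reversal.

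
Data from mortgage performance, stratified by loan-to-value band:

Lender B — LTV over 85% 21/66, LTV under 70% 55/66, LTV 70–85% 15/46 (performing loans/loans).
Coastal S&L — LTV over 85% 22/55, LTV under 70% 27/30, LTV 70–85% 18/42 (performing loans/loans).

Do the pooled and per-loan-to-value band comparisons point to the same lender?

LTV over 85%: Lender B 21/66 = 31.8%, Coastal S&L 22/55 = 40.0% → Coastal S&L
LTV under 70%: Lender B 55/66 = 83.3%, Coastal S&L 27/30 = 90.0% → Coastal S&L
LTV 70–85%: Lender B 15/46 = 32.6%, Coastal S&L 18/42 = 42.9% → Coastal S&L
Overall: Lender B 91/178 = 51.1%, Coastal S&L 67/127 = 52.8% → Coastal S&L
Coastal S&L wins overall and in every loan-to-value group — no reversal.

Yes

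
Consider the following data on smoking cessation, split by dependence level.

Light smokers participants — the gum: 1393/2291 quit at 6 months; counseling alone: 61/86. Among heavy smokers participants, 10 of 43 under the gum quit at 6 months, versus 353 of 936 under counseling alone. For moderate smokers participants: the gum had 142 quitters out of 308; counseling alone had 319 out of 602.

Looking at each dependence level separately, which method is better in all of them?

Light smokers: the gum 1393/2291 = 60.8%, counseling alone 61/86 = 70.9% → counseling alone
Heavy smokers: the gum 10/43 = 23.3%, counseling alone 353/936 = 37.7% → counseling alone
Moderate smokers: the gum 142/308 = 46.1%, counseling alone 319/602 = 53.0% → counseling alone
Counseling alone has the higher rate in all 3 groups.

counseling alone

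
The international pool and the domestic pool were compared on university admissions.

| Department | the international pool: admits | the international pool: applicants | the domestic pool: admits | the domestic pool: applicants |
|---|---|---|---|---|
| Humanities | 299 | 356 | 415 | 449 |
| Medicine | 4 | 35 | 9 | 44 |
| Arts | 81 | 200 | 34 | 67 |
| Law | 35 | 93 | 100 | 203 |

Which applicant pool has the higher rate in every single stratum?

Humanities: the international pool 299/356 = 84.0%, the domestic pool 415/449 = 92.4% → the domestic pool
Medicine: the international pool 4/35 = 11.4%, the domestic pool 9/44 = 20.5% → the domestic pool
Arts: the international pool 81/200 = 40.5%, the domestic pool 34/67 = 50.7% → the domestic pool
Law: the international pool 35/93 = 37.6%, the domestic pool 100/203 = 49.3% → the domestic pool
The domestic pool has the higher rate in all 4 groups.

the domestic pool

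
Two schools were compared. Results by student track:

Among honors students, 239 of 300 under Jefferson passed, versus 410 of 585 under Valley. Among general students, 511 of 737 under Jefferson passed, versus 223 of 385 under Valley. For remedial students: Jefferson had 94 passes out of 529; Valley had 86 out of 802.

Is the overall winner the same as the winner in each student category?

Honors: Jefferson 239/300 = 79.7%, Valley 410/585 = 70.1% → Jefferson
General: Jefferson 511/737 = 69.3%, Valley 223/385 = 57.9% → Jefferson
Remedial: Jefferson 94/529 = 17.8%, Valley 86/802 = 10.7% → Jefferson
Overall: Jefferson 844/1566 = 53.9%, Valley 719/1772 = 40.6% → Jefferson
Jefferson wins overall and in every student group — no reversal.

Yes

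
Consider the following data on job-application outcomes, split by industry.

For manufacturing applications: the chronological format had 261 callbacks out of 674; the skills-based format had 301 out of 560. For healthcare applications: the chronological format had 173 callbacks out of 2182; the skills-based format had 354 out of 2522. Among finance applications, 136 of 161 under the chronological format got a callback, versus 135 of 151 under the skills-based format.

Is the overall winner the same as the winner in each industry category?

Yes

Manufacturing: the chronological format 261/674 = 38.7%, the skills-based format 301/560 = 53.8% → the skills-based format
Healthcare: the chronological format 173/2182 = 7.9%, the skills-based format 354/2522 = 14.0% → the skills-based format
Finance: the chronological format 136/161 = 84.5%, the skills-based format 135/151 = 89.4% → the skills-based format
Overall: the chronological format 570/3017 = 18.9%, the skills-based format 790/3233 = 24.4% → the skills-based format
The skills-based format wins overall and in every industry group — no reversal.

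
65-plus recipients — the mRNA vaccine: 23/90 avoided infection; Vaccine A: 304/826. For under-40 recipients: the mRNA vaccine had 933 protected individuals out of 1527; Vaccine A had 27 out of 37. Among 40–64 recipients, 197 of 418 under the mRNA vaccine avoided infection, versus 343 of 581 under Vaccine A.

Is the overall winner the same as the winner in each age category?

No

65-plus: the mRNA vaccine 23/90 = 25.6%, Vaccine A 304/826 = 36.8% → Vaccine A
Under-40: the mRNA vaccine 933/1527 = 61.1%, Vaccine A 27/37 = 73.0% → Vaccine A
40–64: the mRNA vaccine 197/418 = 47.1%, Vaccine A 343/581 = 59.0% → Vaccine A
Overall: the mRNA vaccine 1153/2035 = 56.7%, Vaccine A 674/1444 = 46.7% → the mRNA vaccine
Vaccine A wins each age group but the mRNA vaccine wins overall — the comparison reverses. Vaccine A's recipients skew toward 65-plus, which has a lower base rate.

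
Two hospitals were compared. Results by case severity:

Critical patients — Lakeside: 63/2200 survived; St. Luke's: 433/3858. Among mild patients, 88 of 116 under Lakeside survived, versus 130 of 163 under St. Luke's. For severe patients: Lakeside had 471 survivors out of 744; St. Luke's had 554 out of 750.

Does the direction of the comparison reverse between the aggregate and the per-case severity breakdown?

No

Critical: Lakeside 63/2200 = 2.9%, St. Luke's 433/3858 = 11.2% → St. Luke's
Mild: Lakeside 88/116 = 75.9%, St. Luke's 130/163 = 79.8% → St. Luke's
Severe: Lakeside 471/744 = 63.3%, St. Luke's 554/750 = 73.9% → St. Luke's
Overall: Lakeside 622/3060 = 20.3%, St. Luke's 1117/4771 = 23.4% → St. Luke's
St. Luke's wins overall and in every case group — no reversal.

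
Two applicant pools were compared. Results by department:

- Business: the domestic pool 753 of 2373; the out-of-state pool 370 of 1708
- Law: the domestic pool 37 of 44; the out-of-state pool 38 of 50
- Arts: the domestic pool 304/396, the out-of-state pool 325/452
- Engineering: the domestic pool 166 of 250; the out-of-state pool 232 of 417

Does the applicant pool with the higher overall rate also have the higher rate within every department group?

Business: the domestic pool 753/2373 = 31.7%, the out-of-state pool 370/1708 = 21.7% → the domestic pool
Law: the domestic pool 37/44 = 84.1%, the out-of-state pool 38/50 = 76.0% → the domestic pool
Arts: the domestic pool 304/396 = 76.8%, the out-of-state pool 325/452 = 71.9% → the domestic pool
Engineering: the domestic pool 166/250 = 66.4%, the out-of-state pool 232/417 = 55.6% → the domestic pool
Overall: the domestic pool 1260/3063 = 41.1%, the out-of-state pool 965/2627 = 36.7% → the domestic pool
The domestic pool wins overall and in every department group — no reversal.

Yes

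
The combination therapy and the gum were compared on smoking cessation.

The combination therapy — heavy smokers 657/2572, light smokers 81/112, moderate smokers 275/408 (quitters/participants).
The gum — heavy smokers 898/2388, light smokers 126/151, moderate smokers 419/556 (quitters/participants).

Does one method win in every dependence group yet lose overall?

No

Heavy smokers: the combination therapy 657/2572 = 25.5%, the gum 898/2388 = 37.6% → the gum
Light smokers: the combination therapy 81/112 = 72.3%, the gum 126/151 = 83.4% → the gum
Moderate smokers: the combination therapy 275/408 = 67.4%, the gum 419/556 = 75.4% → the gum
Overall: the combination therapy 1013/3092 = 32.8%, the gum 1443/3095 = 46.6% → the gum
The gum wins overall and in every dependence group — no reversal.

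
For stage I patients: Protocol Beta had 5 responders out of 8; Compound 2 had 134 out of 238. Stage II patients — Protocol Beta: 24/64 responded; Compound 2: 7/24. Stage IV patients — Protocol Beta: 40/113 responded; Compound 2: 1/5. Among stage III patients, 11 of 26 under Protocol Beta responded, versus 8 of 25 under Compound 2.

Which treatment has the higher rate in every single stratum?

Stage I: Protocol Beta 5/8 = 62.5%, Compound 2 134/238 = 56.3% → Protocol Beta
Stage II: Protocol Beta 24/64 = 37.5%, Compound 2 7/24 = 29.2% → Protocol Beta
Stage IV: Protocol Beta 40/113 = 35.4%, Compound 2 1/5 = 20.0% → Protocol Beta
Stage III: Protocol Beta 11/26 = 42.3%, Compound 2 8/25 = 32.0% → Protocol Beta
Protocol Beta has the higher rate in all 4 groups.

Protocol Beta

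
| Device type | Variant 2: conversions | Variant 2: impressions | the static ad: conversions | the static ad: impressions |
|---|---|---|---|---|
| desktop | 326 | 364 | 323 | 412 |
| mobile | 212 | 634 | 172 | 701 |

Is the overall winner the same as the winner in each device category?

Desktop: Variant 2 326/364 = 89.6%, the static ad 323/412 = 78.4% → Variant 2
Mobile: Variant 2 212/634 = 33.4%, the static ad 172/701 = 24.5% → Variant 2
Overall: Variant 2 538/998 = 53.9%, the static ad 495/1113 = 44.5% → Variant 2
Variant 2 wins overall and in every device group — no reversal.

Yes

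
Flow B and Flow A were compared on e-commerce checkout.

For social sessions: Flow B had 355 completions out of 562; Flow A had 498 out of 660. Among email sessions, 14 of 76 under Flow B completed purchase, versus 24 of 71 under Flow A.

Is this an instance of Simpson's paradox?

No

Social: Flow B 355/562 = 63.2%, Flow A 498/660 = 75.5% → Flow A
Email: Flow B 14/76 = 18.4%, Flow A 24/71 = 33.8% → Flow A
Overall: Flow B 369/638 = 57.8%, Flow A 522/731 = 71.4% → Flow A
Flow A wins overall and in every traffic group — no reversal.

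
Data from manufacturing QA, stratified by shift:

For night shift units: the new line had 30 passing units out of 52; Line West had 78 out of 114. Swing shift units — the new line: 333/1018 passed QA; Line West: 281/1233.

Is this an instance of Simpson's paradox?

No

Night shift: the new line 30/52 = 57.7%, Line West 78/114 = 68.4% → Line West
Swing shift: the new line 333/1018 = 32.7%, Line West 281/1233 = 22.8% → the new line
Overall: the new line 363/1070 = 33.9%, Line West 359/1347 = 26.7% → the new line
Neither sweeps: the new line wins 1 of 2 groups, Line West wins 1. The new line wins overall but not every group — no Simpson reversal.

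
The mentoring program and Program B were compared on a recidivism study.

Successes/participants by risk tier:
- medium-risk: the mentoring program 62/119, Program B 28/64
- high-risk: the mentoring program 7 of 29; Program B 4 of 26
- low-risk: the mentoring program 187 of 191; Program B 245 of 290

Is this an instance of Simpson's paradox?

No

Medium-risk: the mentoring program 62/119 = 52.1%, Program B 28/64 = 43.8% → the mentoring program
High-risk: the mentoring program 7/29 = 24.1%, Program B 4/26 = 15.4% → the mentoring program
Low-risk: the mentoring program 187/191 = 97.9%, Program B 245/290 = 84.5% → the mentoring program
Overall: the mentoring program 256/339 = 75.5%, Program B 277/380 = 72.9% → the mentoring program
The mentoring program wins overall and in every risk group — no reversal.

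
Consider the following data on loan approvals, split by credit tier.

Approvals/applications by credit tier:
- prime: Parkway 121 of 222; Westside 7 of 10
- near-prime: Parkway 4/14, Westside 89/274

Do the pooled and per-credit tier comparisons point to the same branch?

No

Prime: Parkway 121/222 = 54.5%, Westside 7/10 = 70.0% → Westside
Near-prime: Parkway 4/14 = 28.6%, Westside 89/274 = 32.5% → Westside
Overall: Parkway 125/236 = 53.0%, Westside 96/284 = 33.8% → Parkway
Westside wins each credit group but Parkway wins overall — the comparison reverses. Westside's applications skew toward near-prime, which has a lower base rate.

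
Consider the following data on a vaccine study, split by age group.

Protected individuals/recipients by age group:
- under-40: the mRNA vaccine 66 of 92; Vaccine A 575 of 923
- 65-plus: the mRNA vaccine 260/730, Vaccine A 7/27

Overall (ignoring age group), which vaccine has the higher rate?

Under-40: the mRNA vaccine 66/92 = 71.7%, Vaccine A 575/923 = 62.3% → the mRNA vaccine
65-plus: the mRNA vaccine 260/730 = 35.6%, Vaccine A 7/27 = 25.9% → the mRNA vaccine
Overall: the mRNA vaccine 326/822 = 39.7%, Vaccine A 582/950 = 61.3% → Vaccine A
(The mRNA vaccine wins every age group but Vaccine A wins overall — the mRNA vaccine's recipients skew toward the low-rate 65-plus group.)

Vaccine A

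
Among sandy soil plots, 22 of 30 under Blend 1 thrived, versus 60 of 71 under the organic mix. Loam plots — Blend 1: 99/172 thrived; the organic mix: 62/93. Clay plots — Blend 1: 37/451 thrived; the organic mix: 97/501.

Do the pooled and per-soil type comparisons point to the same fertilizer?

Sandy soil: Blend 1 22/30 = 73.3%, the organic mix 60/71 = 84.5% → the organic mix
Loam: Blend 1 99/172 = 57.6%, the organic mix 62/93 = 66.7% → the organic mix
Clay: Blend 1 37/451 = 8.2%, the organic mix 97/501 = 19.4% → the organic mix
Overall: Blend 1 158/653 = 24.2%, the organic mix 219/665 = 32.9% → the organic mix
The organic mix wins overall and in every soil group — no reversal.

Yes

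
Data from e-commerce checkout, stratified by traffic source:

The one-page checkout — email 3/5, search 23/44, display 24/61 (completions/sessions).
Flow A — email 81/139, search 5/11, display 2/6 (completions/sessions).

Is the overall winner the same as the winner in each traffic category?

Email: the one-page checkout 3/5 = 60.0%, Flow A 81/139 = 58.3% → the one-page checkout
Search: the one-page checkout 23/44 = 52.3%, Flow A 5/11 = 45.5% → the one-page checkout
Display: the one-page checkout 24/61 = 39.3%, Flow A 2/6 = 33.3% → the one-page checkout
Overall: the one-page checkout 50/110 = 45.5%, Flow A 88/156 = 56.4% → Flow A
The one-page checkout wins each traffic group but Flow A wins overall — the comparison reverses. The one-page checkout's sessions skew toward display, which has a lower base rate.

No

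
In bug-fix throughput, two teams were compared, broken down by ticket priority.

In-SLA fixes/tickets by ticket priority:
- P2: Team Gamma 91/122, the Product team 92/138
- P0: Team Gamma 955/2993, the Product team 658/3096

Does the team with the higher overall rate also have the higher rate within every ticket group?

P2: Team Gamma 91/122 = 74.6%, the Product team 92/138 = 66.7% → Team Gamma
P0: Team Gamma 955/2993 = 31.9%, the Product team 658/3096 = 21.3% → Team Gamma
Overall: Team Gamma 1046/3115 = 33.6%, the Product team 750/3234 = 23.2% → Team Gamma
Team Gamma wins overall and in every ticket group — no reversal.

Yes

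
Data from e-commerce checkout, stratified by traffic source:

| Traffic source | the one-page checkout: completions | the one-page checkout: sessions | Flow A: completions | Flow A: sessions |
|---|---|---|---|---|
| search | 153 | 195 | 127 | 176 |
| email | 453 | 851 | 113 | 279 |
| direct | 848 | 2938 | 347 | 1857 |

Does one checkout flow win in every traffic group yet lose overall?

Search: the one-page checkout 153/195 = 78.5%, Flow A 127/176 = 72.2% → the one-page checkout
Email: the one-page checkout 453/851 = 53.2%, Flow A 113/279 = 40.5% → the one-page checkout
Direct: the one-page checkout 848/2938 = 28.9%, Flow A 347/1857 = 18.7% → the one-page checkout
Overall: the one-page checkout 1454/3984 = 36.5%, Flow A 587/2312 = 25.4% → the one-page checkout
The one-page checkout wins overall and in every traffic group — no reversal.

No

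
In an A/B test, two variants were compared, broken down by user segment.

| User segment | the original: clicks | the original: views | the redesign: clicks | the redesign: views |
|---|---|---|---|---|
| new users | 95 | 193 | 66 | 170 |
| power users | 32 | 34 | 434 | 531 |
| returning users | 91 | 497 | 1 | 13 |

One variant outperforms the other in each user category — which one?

New users: the original 95/193 = 49.2%, the redesign 66/170 = 38.8% → the original
Power users: the original 32/34 = 94.1%, the redesign 434/531 = 81.7% → the original
Returning users: the original 91/497 = 18.3%, the redesign 1/13 = 7.7% → the original
The original has the higher rate in all 3 groups.

the original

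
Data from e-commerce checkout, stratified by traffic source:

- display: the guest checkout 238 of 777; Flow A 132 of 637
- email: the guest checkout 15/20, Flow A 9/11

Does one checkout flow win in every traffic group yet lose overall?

Display: the guest checkout 238/777 = 30.6%, Flow A 132/637 = 20.7% → the guest checkout
Email: the guest checkout 15/20 = 75.0%, Flow A 9/11 = 81.8% → Flow A
Overall: the guest checkout 253/797 = 31.7%, Flow A 141/648 = 21.8% → the guest checkout
Neither sweeps: the guest checkout wins 1 of 2 groups, Flow A wins 1. The guest checkout wins overall but not every group — no Simpson reversal.

No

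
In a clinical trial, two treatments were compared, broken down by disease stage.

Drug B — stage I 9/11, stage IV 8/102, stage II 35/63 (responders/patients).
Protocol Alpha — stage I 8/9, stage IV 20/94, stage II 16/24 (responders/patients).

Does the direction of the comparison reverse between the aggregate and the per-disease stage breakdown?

No

Stage I: Drug B 9/11 = 81.8%, Protocol Alpha 8/9 = 88.9% → Protocol Alpha
Stage IV: Drug B 8/102 = 7.8%, Protocol Alpha 20/94 = 21.3% → Protocol Alpha
Stage II: Drug B 35/63 = 55.6%, Protocol Alpha 16/24 = 66.7% → Protocol Alpha
Overall: Drug B 52/176 = 29.5%, Protocol Alpha 44/127 = 34.6% → Protocol Alpha
Protocol Alpha wins overall and in every disease group — no reversal.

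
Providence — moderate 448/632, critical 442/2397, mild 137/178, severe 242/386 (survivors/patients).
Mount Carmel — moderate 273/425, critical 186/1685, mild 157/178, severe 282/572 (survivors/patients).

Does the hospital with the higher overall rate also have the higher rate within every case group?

Moderate: Providence 448/632 = 70.9%, Mount Carmel 273/425 = 64.2% → Providence
Critical: Providence 442/2397 = 18.4%, Mount Carmel 186/1685 = 11.0% → Providence
Mild: Providence 137/178 = 77.0%, Mount Carmel 157/178 = 88.2% → Mount Carmel
Severe: Providence 242/386 = 62.7%, Mount Carmel 282/572 = 49.3% → Providence
Overall: Providence 1269/3593 = 35.3%, Mount Carmel 898/2860 = 31.4% → Providence
Neither sweeps: Providence wins 3 of 4 groups, Mount Carmel wins 1. Providence wins overall but not every group — no Simpson reversal.

No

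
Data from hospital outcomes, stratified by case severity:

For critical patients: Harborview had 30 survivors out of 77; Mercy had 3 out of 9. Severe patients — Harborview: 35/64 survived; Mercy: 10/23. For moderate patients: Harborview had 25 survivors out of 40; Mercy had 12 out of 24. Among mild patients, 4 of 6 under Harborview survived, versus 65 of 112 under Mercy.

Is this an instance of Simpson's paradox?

Critical: Harborview 30/77 = 39.0%, Mercy 3/9 = 33.3% → Harborview
Severe: Harborview 35/64 = 54.7%, Mercy 10/23 = 43.5% → Harborview
Moderate: Harborview 25/40 = 62.5%, Mercy 12/24 = 50.0% → Harborview
Mild: Harborview 4/6 = 66.7%, Mercy 65/112 = 58.0% → Harborview
Overall: Harborview 94/187 = 50.3%, Mercy 90/168 = 53.6% → Mercy
Harborview wins each case group but Mercy wins overall — the comparison reverses. Harborview's patients skew toward critical, which has a lower base rate.

Yes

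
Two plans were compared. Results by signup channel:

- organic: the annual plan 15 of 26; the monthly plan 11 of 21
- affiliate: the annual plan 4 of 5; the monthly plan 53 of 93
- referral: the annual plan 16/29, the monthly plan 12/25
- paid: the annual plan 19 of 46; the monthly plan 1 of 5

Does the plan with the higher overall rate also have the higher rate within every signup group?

Organic: the annual plan 15/26 = 57.7%, the monthly plan 11/21 = 52.4% → the annual plan
Affiliate: the annual plan 4/5 = 80.0%, the monthly plan 53/93 = 57.0% → the annual plan
Referral: the annual plan 16/29 = 55.2%, the monthly plan 12/25 = 48.0% → the annual plan
Paid: the annual plan 19/46 = 41.3%, the monthly plan 1/5 = 20.0% → the annual plan
Overall: the annual plan 54/106 = 50.9%, the monthly plan 77/144 = 53.5% → the monthly plan
The annual plan wins each signup group but the monthly plan wins overall — the comparison reverses. The annual plan's customers skew toward paid, which has a lower base rate.

No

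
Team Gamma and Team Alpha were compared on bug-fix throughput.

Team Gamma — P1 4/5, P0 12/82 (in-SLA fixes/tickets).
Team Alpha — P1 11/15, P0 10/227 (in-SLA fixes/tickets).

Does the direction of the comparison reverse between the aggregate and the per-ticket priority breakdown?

P1: Team Gamma 4/5 = 80.0%, Team Alpha 11/15 = 73.3% → Team Gamma
P0: Team Gamma 12/82 = 14.6%, Team Alpha 10/227 = 4.4% → Team Gamma
Overall: Team Gamma 16/87 = 18.4%, Team Alpha 21/242 = 8.7% → Team Gamma
Team Gamma wins overall and in every ticket group — no reversal.

No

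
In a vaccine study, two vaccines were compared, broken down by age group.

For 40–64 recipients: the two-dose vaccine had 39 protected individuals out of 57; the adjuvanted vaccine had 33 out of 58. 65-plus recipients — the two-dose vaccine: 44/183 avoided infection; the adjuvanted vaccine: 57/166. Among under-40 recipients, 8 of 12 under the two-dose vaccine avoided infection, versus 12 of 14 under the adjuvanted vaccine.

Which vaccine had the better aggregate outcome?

the adjuvanted vaccine

40–64: the two-dose vaccine 39/57 = 68.4%, the adjuvanted vaccine 33/58 = 56.9% → the two-dose vaccine
65-plus: the two-dose vaccine 44/183 = 24.0%, the adjuvanted vaccine 57/166 = 34.3% → the adjuvanted vaccine
Under-40: the two-dose vaccine 8/12 = 66.7%, the adjuvanted vaccine 12/14 = 85.7% → the adjuvanted vaccine
Overall: the two-dose vaccine 91/252 = 36.1%, the adjuvanted vaccine 102/238 = 42.9% → the adjuvanted vaccine
(Neither sweeps every age group, but the adjuvanted vaccine has the higher pooled rate.)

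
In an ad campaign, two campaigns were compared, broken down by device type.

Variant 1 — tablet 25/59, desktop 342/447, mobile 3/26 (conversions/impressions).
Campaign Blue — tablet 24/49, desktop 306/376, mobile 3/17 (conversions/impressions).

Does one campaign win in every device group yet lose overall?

No

Tablet: Variant 1 25/59 = 42.4%, Campaign Blue 24/49 = 49.0% → Campaign Blue
Desktop: Variant 1 342/447 = 76.5%, Campaign Blue 306/376 = 81.4% → Campaign Blue
Mobile: Variant 1 3/26 = 11.5%, Campaign Blue 3/17 = 17.6% → Campaign Blue
Overall: Variant 1 370/532 = 69.5%, Campaign Blue 333/442 = 75.3% → Campaign Blue
Campaign Blue wins overall and in every device group — no reversal.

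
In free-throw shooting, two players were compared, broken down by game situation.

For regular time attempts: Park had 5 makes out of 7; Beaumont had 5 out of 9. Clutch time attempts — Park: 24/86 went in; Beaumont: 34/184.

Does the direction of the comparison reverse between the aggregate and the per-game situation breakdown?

No

Regular time: Park 5/7 = 71.4%, Beaumont 5/9 = 55.6% → Park
Clutch time: Park 24/86 = 27.9%, Beaumont 34/184 = 18.5% → Park
Overall: Park 29/93 = 31.2%, Beaumont 39/193 = 20.2% → Park
Park wins overall and in every game group — no reversal.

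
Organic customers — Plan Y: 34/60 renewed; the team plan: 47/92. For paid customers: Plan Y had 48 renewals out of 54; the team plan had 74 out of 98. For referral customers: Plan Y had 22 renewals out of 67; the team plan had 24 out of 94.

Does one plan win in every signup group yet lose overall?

No

Organic: Plan Y 34/60 = 56.7%, the team plan 47/92 = 51.1% → Plan Y
Paid: Plan Y 48/54 = 88.9%, the team plan 74/98 = 75.5% → Plan Y
Referral: Plan Y 22/67 = 32.8%, the team plan 24/94 = 25.5% → Plan Y
Overall: Plan Y 104/181 = 57.5%, the team plan 145/284 = 51.1% → Plan Y
Plan Y wins overall and in every signup group — no reversal.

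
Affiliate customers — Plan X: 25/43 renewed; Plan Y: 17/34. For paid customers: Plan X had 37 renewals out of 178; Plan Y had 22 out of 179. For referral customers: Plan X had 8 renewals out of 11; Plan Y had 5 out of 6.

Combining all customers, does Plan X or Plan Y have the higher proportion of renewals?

Affiliate: Plan X 25/43 = 58.1%, Plan Y 17/34 = 50.0% → Plan X
Paid: Plan X 37/178 = 20.8%, Plan Y 22/179 = 12.3% → Plan X
Referral: Plan X 8/11 = 72.7%, Plan Y 5/6 = 83.3% → Plan Y
Overall: Plan X 70/232 = 30.2%, Plan Y 44/219 = 20.1% → Plan X
(Neither sweeps every signup group, but Plan X has the higher pooled rate.)

Plan X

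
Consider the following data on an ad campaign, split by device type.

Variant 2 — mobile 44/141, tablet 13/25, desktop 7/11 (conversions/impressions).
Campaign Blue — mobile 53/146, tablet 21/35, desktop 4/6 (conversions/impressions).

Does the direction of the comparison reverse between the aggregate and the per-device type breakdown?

No

Mobile: Variant 2 44/141 = 31.2%, Campaign Blue 53/146 = 36.3% → Campaign Blue
Tablet: Variant 2 13/25 = 52.0%, Campaign Blue 21/35 = 60.0% → Campaign Blue
Desktop: Variant 2 7/11 = 63.6%, Campaign Blue 4/6 = 66.7% → Campaign Blue
Overall: Variant 2 64/177 = 36.2%, Campaign Blue 78/187 = 41.7% → Campaign Blue
Campaign Blue wins overall and in every device group — no reversal.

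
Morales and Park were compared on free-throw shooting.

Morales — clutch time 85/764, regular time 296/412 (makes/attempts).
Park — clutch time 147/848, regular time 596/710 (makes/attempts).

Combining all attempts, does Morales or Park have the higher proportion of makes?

Park

Clutch time: Morales 85/764 = 11.1%, Park 147/848 = 17.3% → Park
Regular time: Morales 296/412 = 71.8%, Park 596/710 = 83.9% → Park
Overall: Morales 381/1176 = 32.4%, Park 743/1558 = 47.7% → Park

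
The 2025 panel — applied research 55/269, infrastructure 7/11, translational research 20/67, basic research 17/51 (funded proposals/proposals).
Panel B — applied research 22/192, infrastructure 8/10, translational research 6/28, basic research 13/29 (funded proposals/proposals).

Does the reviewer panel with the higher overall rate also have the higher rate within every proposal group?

No

Applied research: the 2025 panel 55/269 = 20.4%, Panel B 22/192 = 11.5% → the 2025 panel
Infrastructure: the 2025 panel 7/11 = 63.6%, Panel B 8/10 = 80.0% → Panel B
Translational research: the 2025 panel 20/67 = 29.9%, Panel B 6/28 = 21.4% → the 2025 panel
Basic research: the 2025 panel 17/51 = 33.3%, Panel B 13/29 = 44.8% → Panel B
Overall: the 2025 panel 99/398 = 24.9%, Panel B 49/259 = 18.9% → the 2025 panel
Neither sweeps: the 2025 panel wins 2 of 4 groups, Panel B wins 2. The 2025 panel wins overall but not every group — no Simpson reversal.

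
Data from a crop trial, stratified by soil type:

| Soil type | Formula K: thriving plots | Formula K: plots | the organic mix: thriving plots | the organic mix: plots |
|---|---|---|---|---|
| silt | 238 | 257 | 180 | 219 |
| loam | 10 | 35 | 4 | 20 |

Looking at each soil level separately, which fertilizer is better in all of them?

Formula K

Silt: Formula K 238/257 = 92.6%, the organic mix 180/219 = 82.2% → Formula K
Loam: Formula K 10/35 = 28.6%, the organic mix 4/20 = 20.0% → Formula K
Formula K has the higher rate in both groups.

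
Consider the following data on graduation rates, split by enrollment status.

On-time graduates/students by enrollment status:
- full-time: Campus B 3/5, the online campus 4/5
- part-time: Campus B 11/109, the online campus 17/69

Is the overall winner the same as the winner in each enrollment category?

Yes

Full-time: Campus B 3/5 = 60.0%, the online campus 4/5 = 80.0% → the online campus
Part-time: Campus B 11/109 = 10.1%, the online campus 17/69 = 24.6% → the online campus
Overall: Campus B 14/114 = 12.3%, the online campus 21/74 = 28.4% → the online campus
The online campus wins overall and in every enrollment group — no reversal.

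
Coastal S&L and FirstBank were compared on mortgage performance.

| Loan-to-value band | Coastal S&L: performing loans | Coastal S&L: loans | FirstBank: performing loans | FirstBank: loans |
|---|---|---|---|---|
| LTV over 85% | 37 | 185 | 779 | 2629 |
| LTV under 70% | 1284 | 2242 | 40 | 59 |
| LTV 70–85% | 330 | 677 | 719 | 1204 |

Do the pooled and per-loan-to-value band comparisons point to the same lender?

LTV over 85%: Coastal S&L 37/185 = 20.0%, FirstBank 779/2629 = 29.6% → FirstBank
LTV under 70%: Coastal S&L 1284/2242 = 57.3%, FirstBank 40/59 = 67.8% → FirstBank
LTV 70–85%: Coastal S&L 330/677 = 48.7%, FirstBank 719/1204 = 59.7% → FirstBank
Overall: Coastal S&L 1651/3104 = 53.2%, FirstBank 1538/3892 = 39.5% → Coastal S&L
FirstBank wins each loan-to-value group but Coastal S&L wins overall — the comparison reverses. FirstBank's loans skew toward LTV over 85%, which has a lower base rate.

No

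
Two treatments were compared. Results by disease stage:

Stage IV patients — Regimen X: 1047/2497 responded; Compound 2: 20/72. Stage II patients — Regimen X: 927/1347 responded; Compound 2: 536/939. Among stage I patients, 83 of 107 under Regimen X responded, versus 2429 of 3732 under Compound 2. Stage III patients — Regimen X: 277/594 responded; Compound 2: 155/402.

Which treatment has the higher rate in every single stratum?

Stage IV: Regimen X 1047/2497 = 41.9%, Compound 2 20/72 = 27.8% → Regimen X
Stage II: Regimen X 927/1347 = 68.8%, Compound 2 536/939 = 57.1% → Regimen X
Stage I: Regimen X 83/107 = 77.6%, Compound 2 2429/3732 = 65.1% → Regimen X
Stage III: Regimen X 277/594 = 46.6%, Compound 2 155/402 = 38.6% → Regimen X
Regimen X has the higher rate in all 4 groups.

Regimen X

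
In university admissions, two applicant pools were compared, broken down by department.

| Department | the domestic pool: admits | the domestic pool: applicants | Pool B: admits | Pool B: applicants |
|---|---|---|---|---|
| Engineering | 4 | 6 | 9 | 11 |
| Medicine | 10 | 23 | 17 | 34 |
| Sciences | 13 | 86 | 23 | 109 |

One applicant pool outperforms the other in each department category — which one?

Pool B

Engineering: the domestic pool 4/6 = 66.7%, Pool B 9/11 = 81.8% → Pool B
Medicine: the domestic pool 10/23 = 43.5%, Pool B 17/34 = 50.0% → Pool B
Sciences: the domestic pool 13/86 = 15.1%, Pool B 23/109 = 21.1% → Pool B
Pool B has the higher rate in all 3 groups.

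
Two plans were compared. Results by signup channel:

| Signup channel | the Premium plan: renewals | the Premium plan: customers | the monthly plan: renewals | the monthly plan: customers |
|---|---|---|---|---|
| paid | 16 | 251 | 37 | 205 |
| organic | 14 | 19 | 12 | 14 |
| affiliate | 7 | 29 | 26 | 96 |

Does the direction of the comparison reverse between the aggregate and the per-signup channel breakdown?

Paid: the Premium plan 16/251 = 6.4%, the monthly plan 37/205 = 18.0% → the monthly plan
Organic: the Premium plan 14/19 = 73.7%, the monthly plan 12/14 = 85.7% → the monthly plan
Affiliate: the Premium plan 7/29 = 24.1%, the monthly plan 26/96 = 27.1% → the monthly plan
Overall: the Premium plan 37/299 = 12.4%, the monthly plan 75/315 = 23.8% → the monthly plan
The monthly plan wins overall and in every signup group — no reversal.

No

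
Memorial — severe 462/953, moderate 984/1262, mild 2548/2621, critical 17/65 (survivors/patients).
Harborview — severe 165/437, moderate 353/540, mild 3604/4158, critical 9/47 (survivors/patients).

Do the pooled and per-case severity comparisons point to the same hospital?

Severe: Memorial 462/953 = 48.5%, Harborview 165/437 = 37.8% → Memorial
Moderate: Memorial 984/1262 = 78.0%, Harborview 353/540 = 65.4% → Memorial
Mild: Memorial 2548/2621 = 97.2%, Harborview 3604/4158 = 86.7% → Memorial
Critical: Memorial 17/65 = 26.2%, Harborview 9/47 = 19.1% → Memorial
Overall: Memorial 4011/4901 = 81.8%, Harborview 4131/5182 = 79.7% → Memorial
Memorial wins overall and in every case group — no reversal.

Yes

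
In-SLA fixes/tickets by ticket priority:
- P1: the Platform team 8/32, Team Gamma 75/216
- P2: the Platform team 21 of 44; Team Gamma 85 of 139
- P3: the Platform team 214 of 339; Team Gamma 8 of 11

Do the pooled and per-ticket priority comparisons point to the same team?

No

P1: the Platform team 8/32 = 25.0%, Team Gamma 75/216 = 34.7% → Team Gamma
P2: the Platform team 21/44 = 47.7%, Team Gamma 85/139 = 61.2% → Team Gamma
P3: the Platform team 214/339 = 63.1%, Team Gamma 8/11 = 72.7% → Team Gamma
Overall: the Platform team 243/415 = 58.6%, Team Gamma 168/366 = 45.9% → the Platform team
Team Gamma wins each ticket group but the Platform team wins overall — the comparison reverses. Team Gamma's tickets skew toward P1, which has a lower base rate.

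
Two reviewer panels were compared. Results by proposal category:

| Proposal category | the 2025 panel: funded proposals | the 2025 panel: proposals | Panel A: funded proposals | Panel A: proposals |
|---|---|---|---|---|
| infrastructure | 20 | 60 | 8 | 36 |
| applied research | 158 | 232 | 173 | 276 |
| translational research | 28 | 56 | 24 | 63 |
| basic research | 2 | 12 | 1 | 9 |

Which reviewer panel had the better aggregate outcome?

the 2025 panel

Infrastructure: the 2025 panel 20/60 = 33.3%, Panel A 8/36 = 22.2% → the 2025 panel
Applied research: the 2025 panel 158/232 = 68.1%, Panel A 173/276 = 62.7% → the 2025 panel
Translational research: the 2025 panel 28/56 = 50.0%, Panel A 24/63 = 38.1% → the 2025 panel
Basic research: the 2025 panel 2/12 = 16.7%, Panel A 1/9 = 11.1% → the 2025 panel
Overall: the 2025 panel 208/360 = 57.8%, Panel A 206/384 = 53.6% → the 2025 panel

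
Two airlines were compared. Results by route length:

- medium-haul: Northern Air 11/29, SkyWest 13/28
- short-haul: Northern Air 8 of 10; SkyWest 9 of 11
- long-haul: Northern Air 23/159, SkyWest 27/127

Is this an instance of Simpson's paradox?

Medium-haul: Northern Air 11/29 = 37.9%, SkyWest 13/28 = 46.4% → SkyWest
Short-haul: Northern Air 8/10 = 80.0%, SkyWest 9/11 = 81.8% → SkyWest
Long-haul: Northern Air 23/159 = 14.5%, SkyWest 27/127 = 21.3% → SkyWest
Overall: Northern Air 42/198 = 21.2%, SkyWest 49/166 = 29.5% → SkyWest
SkyWest wins overall and in every route group — no reversal.

No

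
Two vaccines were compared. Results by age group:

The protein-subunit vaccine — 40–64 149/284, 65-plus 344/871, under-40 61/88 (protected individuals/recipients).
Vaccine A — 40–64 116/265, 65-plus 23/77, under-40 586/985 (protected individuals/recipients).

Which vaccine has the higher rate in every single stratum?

the protein-subunit vaccine

40–64: the protein-subunit vaccine 149/284 = 52.5%, Vaccine A 116/265 = 43.8% → the protein-subunit vaccine
65-plus: the protein-subunit vaccine 344/871 = 39.5%, Vaccine A 23/77 = 29.9% → the protein-subunit vaccine
Under-40: the protein-subunit vaccine 61/88 = 69.3%, Vaccine A 586/985 = 59.5% → the protein-subunit vaccine
The protein-subunit vaccine has the higher rate in all 3 groups.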